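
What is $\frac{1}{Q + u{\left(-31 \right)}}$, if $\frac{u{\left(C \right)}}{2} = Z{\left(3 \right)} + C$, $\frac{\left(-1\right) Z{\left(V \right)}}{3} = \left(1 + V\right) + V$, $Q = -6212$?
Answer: $- \frac{1}{6316} \approx -0.00015833$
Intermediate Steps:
$Z{\left(V \right)} = -3 - 6 V$ ($Z{\left(V \right)} = - 3 \left(\left(1 + V\right) + V\right) = - 3 \left(1 + 2 V\right) = -3 - 6 V$)
$u{\left(C \right)} = -42 + 2 C$ ($u{\left(C \right)} = 2 \left(\left(-3 - 18\right) + C\right) = 2 \left(-21 + C\right) = -42 + 2 C$)
$\frac{1}{Q + u{\left(-31 \right)}} = \frac{1}{-6212 + \left(-42 + 2 \left(-31\right)\right)} = \frac{1}{-6212 - 104} = \frac{1}{-6316} = - \frac{1}{6316}$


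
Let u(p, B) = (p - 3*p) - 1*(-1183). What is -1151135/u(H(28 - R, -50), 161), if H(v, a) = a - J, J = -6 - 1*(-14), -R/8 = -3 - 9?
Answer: -1151135/1299 ≈ -886.17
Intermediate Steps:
R = 96 (R = -8*(-3 - 9) = -8*(-12) = 96)
J = 8 (J = -6 + 14 = 8)
H(v, a) = -8 + a (H(v, a) = a - 1*8 = a - 8 = -8 + a)
u(p, B) = 1183 - 2*p (u(p, B) = -2*p + 1183 = 1183 - 2*p)
-1151135/u(H(28 - R, -50), 161) = -1151135/(1183 - 2*(-8 - 50)) = -1151135/(1183 - 2*(-58)) = -1151135/(1183 + 116) = -1151135/1299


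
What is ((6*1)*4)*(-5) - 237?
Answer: -357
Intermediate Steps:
((6*1)*4)*(-5) - 237 = (6*4)*(-5) - 237 = 24*(-5) - 237 = -120 - 237 = -357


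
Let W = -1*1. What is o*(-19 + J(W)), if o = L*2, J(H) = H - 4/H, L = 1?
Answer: -32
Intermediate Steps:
W = -1
o = 2 (o = 1*2 = 2)
o*(-19 + J(W)) = 2*(-19 + (-1 - 4/(-1))) = 2*(-19 + (-1 - 4*(-1))) = 2*(-19 + (-1 + 4)) = 2*(-19 + 3) = 2*(-16) = -32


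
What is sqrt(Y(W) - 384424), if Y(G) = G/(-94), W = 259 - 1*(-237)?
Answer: 4*I*sqrt(53075267)/47 ≈ 620.02*I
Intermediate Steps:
W = 496 (W = 259 + 237 = 496)
Y(G) = -G/94 (Y(G) = G*(-1/94) = -G/94)
sqrt(Y(W) - 384424) = sqrt(-1/94*496 - 384424) = sqrt(-248/47 - 384424) = sqrt(-18068176/47) = 4*I*sqrt(53075267)/47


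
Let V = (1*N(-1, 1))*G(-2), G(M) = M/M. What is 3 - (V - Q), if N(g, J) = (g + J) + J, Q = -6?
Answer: -4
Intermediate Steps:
G(M) = 1
N(g, J) = g + 2*J (N(g, J) = (J + g) + J = g + 2*J)
V = 1 (V = (1*(-1 + 2*1))*1 = (1*(-1 + 2))*1 = (1*1)*1 = 1*1 = 1)
3 - (V - Q) = 3 - (1 - 1*(-6)) = 3 - (1 + 6) = 3 - 1*7 = 3 - 7 = -4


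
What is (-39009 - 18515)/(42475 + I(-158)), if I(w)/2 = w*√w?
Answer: -2443331900/1819902873 - 18177584*I*√158/1819902873 ≈ -1.3426 - 0.12555*I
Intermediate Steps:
I(w) = 2*w^(3/2) (I(w) = 2*(w*√w) = 2*w^(3/2))
(-39009 - 18515)/(42475 + I(-158)) = (-39009 - 18515)/(42475 + 2*(-158)^(3/2)) = -57524/(42475 + 2*(-158*I*√158)) = -57524/(42475 - 316*I*√158)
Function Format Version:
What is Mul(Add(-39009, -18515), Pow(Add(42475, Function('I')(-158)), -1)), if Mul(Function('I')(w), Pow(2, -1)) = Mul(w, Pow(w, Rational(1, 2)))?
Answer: Add(Rational(-2443331900, 1819902873), Mul(Rational(-18177584, 1819902873), I, Pow(158, Rational(1, 2)))) ≈ Add(-1.3426, Mul(-0.12555, I))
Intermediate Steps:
Function('I')(w) = Mul(2, Pow(w, Rational(3, 2))) (Function('I')(w) = Mul(2, Mul(w, Pow(w, Rational(1, 2)))) = Mul(2, Pow(w, Rational(3, 2))))
Mul(Add(-39009, -18515), Pow(Add(42475, Function('I')(-158)), -1)) = Mul(Add(-39009, -18515), Pow(Add(42475, Mul(2, Pow(-158, Rational(3, 2)))), -1)) = Mul(-57524, Pow(Add(42475, Mul(2, Mul(-158, I, Pow(158, Rational(1, 2))))), -1)) = Mul(-57524, Pow(Add(42475, Mul(-316, I, Pow(158, Rational(1, 2)))), -1))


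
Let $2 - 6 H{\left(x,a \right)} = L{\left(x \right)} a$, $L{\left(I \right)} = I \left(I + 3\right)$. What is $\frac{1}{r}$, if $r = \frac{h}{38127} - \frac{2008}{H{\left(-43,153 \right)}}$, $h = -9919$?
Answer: $- \frac{5016712533}{1075455053} \approx -4.6647$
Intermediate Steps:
$L{\left(I \right)} = I \left(3 + I\right)$
$H{\left(x,a \right)} = \frac{1}{3} - \frac{a x \left(3 + x\right)}{6}$ ($H{\left(x,a \right)} = \frac{1}{3} - \frac{x \left(3 + x\right) a}{6} = \frac{1}{3} - \frac{a x \left(3 + x\right)}{6}$)
$r = - \frac{1075455053}{5016712533}$ ($r = - \frac{9919}{38127} - \frac{2008}{\frac{1}{3} - \frac{51}{2} \left(-43\right) \left(3 - 43\right)} = \left(-9919\right) \frac{1}{38127} - \frac{2008}{\frac{1}{3} - \frac{51}{2} \left(-43\right) \left(-40\right)} = - \frac{9919}{38127} - \frac{2008}{\frac{1}{3} - 43860} = - \frac{9919}{38127} - \frac{2008}{- \frac{131579}{3}} = - \frac{9919}{38127} - - \frac{6024}{131579} = - \frac{9919}{38127} + \frac{6024}{131579} = - \frac{1075455053}{5016712533} \approx -0.21437$)
$\frac{1}{r} = \frac{1}{- \frac{1075455053}{5016712533}} = - \frac{5016712533}{1075455053}$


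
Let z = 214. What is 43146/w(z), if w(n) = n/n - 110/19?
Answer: -819774/91 ≈ -9008.5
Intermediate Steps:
w(n) = -91/19 (w(n) = 1 - 110*1/19 = 1 - 110/19 = -91/19)
43146/w(z) = 43146/(-91/19) = 43146*(-19/91) = -819774/91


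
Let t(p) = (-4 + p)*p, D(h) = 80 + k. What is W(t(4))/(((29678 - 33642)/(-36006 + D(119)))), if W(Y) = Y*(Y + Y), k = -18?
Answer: 0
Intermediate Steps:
D(h) = 62 (D(h) = 80 - 18 = 62)
t(p) = p*(-4 + p)
W(Y) = 2*Y² (W(Y) = Y*(2*Y) = 2*Y²)
W(t(4))/(((29678 - 33642)/(-36006 + D(119)))) = (2*(4*(-4 + 4))²)/(((29678 - 33642)/(-36006 + 62))) = (2*(4*0)²)/((-3964/(-35944))) = (2*0²)/((-3964*(-1/35944))) = (2*0)/(991/8986) = 0*(8986/991) = 0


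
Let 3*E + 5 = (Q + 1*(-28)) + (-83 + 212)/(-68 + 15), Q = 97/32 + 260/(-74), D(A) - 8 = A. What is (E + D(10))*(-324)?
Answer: -30639411/15688 ≈ -1953.0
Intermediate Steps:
D(A) = 8 + A
Q = -571/1184 (Q = 97*(1/32) + 260*(-1/74) = 97/32 - 130/37 = -571/1184 ≈ -0.48226)
E = -2253815/188256 (E = -5/3 + ((-571/1184 + 1*(-28)) + (-83 + 212)/(-68 + 15))/3 = -5/3 + ((-571/1184 - 28) + 129/(-53))/3 = -5/3 + (-33723/1184 + 129*(-1/53))/3 = -5/3 + (-33723/1184 - 129/53)/3 = -5/3 + (1/3)*(-1940055/62752) = -5/3 - 646685/62752 = -2253815/188256 ≈ -11.972)
(E + D(10))*(-324) = (-2253815/188256 + (8 + 10))*(-324) = (-2253815/188256 + 18)*(-324) = (1134793/188256)*(-324) = -30639411/15688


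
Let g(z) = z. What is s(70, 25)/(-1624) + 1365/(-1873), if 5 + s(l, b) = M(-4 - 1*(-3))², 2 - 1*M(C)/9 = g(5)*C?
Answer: -2410333/760438 ≈ -3.1697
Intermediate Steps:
M(C) = 18 - 45*C
s(l, b) = 3964 (s(l, b) = -5 + (18 - 45*(-4 - 1*(-3)))² = -5 + (18 - 45*(-4 + 3))² = -5 + (18 - 45*(-1))² = -5 + (18 + 45)² = -5 + 63² = -5 + 3969 = 3964)
s(70, 25)/(-1624) + 1365/(-1873) = 3964/(-1624) + 1365/(-1873) = 3964*(-1/1624) + 1365*(-1/1873) = -991/406 - 1365/1873 = -2410333/760438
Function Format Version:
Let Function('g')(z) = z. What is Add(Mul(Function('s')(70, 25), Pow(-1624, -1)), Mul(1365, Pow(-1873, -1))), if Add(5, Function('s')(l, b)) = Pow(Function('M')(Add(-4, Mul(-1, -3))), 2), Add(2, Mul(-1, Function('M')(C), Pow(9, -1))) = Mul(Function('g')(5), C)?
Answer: Rational(-2410333, 760438) ≈ -3.1697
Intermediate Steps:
Function('M')(C) = Add(18, Mul(-45, C)) (Function('M')(C) = Add(18, Mul(-9, Mul(5, C))) = Add(18, Mul(-45, C)))
Function('s')(l, b) = 3964 (Function('s')(l, b) = Add(-5, Pow(Add(18, Mul(-45, Add(-4, Mul(-1, -3)))), 2)) = Add(-5, Pow(Add(18, Mul(-45, Add(-4, 3))), 2)) = Add(-5, Pow(Add(18, Mul(-45, -1)), 2)) = Add(-5, Pow(Add(18, 45), 2)) = Add(-5, Pow(63, 2)) = Add(-5, 3969) = 3964)
Add(Mul(Function('s')(70, 25), Pow(-1624, -1)), Mul(1365, Pow(-1873, -1))) = Add(Mul(3964, Pow(-1624, -1)), Mul(1365, Pow(-1873, -1))) = Add(Mul(3964, Rational(-1, 1624)), Mul(1365, Rational(-1, 1873))) = Add(Rational(-991, 406), Rational(-1365, 1873)) = Rational(-2410333, 760438)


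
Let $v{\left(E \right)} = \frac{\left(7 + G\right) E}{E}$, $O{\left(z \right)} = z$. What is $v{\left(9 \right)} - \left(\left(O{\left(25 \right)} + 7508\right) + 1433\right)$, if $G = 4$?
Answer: $-8955$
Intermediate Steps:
$v{\left(E \right)} = 11$ ($v{\left(E \right)} = \frac{\left(7 + 4\right) E}{E} = \frac{11 E}{E} = 11$)
$v{\left(9 \right)} - \left(\left(O{\left(25 \right)} + 7508\right) + 1433\right) = 11 - \left(\left(25 + 7508\right) + 1433\right) = 11 - \left(7533 + 1433\right) = 11 - 8966 = -8955$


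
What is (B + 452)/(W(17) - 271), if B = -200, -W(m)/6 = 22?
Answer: -252/403 ≈ -0.62531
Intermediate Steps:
W(m) = -132 (W(m) = -6*22 = -132)
(B + 452)/(W(17) - 271) = (-200 + 452)/(-132 - 271) = 252/(-403) = 252*(-1/403) = -252/403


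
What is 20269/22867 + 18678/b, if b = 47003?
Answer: 125437603/97710691 ≈ 1.2838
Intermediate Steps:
20269/22867 + 18678/b = 20269/22867 + 18678/47003 = 20269*(1/22867) + 18678*(1/47003) = 20269/22867 + 1698/4273 = 125437603/97710691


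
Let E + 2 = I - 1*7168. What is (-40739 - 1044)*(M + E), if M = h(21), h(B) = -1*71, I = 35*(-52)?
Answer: 378595763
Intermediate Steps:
I = -1820
h(B) = -71
E = -8990 (E = -2 + (-1820 - 1*7168) = -2 + (-1820 - 7168) = -2 - 8988 = -8990)
M = -71
(-40739 - 1044)*(M + E) = (-40739 - 1044)*(-71 - 8990) = -41783*(-9061) = 378595763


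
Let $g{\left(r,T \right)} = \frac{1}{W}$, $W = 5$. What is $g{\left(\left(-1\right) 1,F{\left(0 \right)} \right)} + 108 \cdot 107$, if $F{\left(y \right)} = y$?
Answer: $\frac{57781}{5} \approx 11556.0$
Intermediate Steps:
$g{\left(r,T \right)} = \frac{1}{5}$
$g{\left(\left(-1\right) 1,F{\left(0 \right)} \right)} + 108 \cdot 107 = \frac{1}{5} + 108 \cdot 107 = \frac{1}{5} + 11556 = \frac{57781}{5}$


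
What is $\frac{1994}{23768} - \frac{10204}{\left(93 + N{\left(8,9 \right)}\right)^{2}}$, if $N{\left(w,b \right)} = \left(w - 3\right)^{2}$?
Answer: $- \frac{26845527}{41368204} \approx -0.64894$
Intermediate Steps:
$N{\left(w,b \right)} = \left(-3 + w\right)^{2}$
$\frac{1994}{23768} - \frac{10204}{\left(93 + N{\left(8,9 \right)}\right)^{2}} = \frac{1994}{23768} - \frac{10204}{\left(93 + \left(-3 + 8\right)^{2}\right)^{2}} = 1994 \cdot \frac{1}{23768} - \frac{10204}{\left(93 + 5^{2}\right)^{2}} = \frac{997}{11884} - \frac{10204}{\left(93 + 25\right)^{2}} = \frac{997}{11884} - \frac{10204}{118^{2}} = \frac{997}{11884} - \frac{10204}{13924} = \frac{997}{11884} - \frac{2551}{3481} = - \frac{26845527}{41368204}$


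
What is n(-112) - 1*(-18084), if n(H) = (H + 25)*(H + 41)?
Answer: 24261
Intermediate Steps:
n(H) = (25 + H)*(41 + H)
n(-112) - 1*(-18084) = (1025 + (-112)² + 66*(-112)) - 1*(-18084) = (1025 + 12544 - 7392) + 18084 = 6177 + 18084 = 24261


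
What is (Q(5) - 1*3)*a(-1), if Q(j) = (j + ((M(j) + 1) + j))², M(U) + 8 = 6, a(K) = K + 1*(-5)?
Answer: -468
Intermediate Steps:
a(K) = -5 + K (a(K) = K - 5 = -5 + K)
M(U) = -2 (M(U) = -8 + 6 = -2)
Q(j) = (-1 + 2*j)² (Q(j) = (j + ((-2 + 1) + j))² = (j + (-1 + j))² = (-1 + 2*j)²)
(Q(5) - 1*3)*a(-1) = ((-1 + 2*5)² - 1*3)*(-5 - 1) = ((-1 + 10)² - 3)*(-6) = (9² - 3)*(-6) = (81 - 3)*(-6) = 78*(-6) = -468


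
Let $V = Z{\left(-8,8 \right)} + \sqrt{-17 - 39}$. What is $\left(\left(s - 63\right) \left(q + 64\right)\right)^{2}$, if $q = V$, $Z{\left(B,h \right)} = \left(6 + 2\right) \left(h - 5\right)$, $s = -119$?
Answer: $254657312 + 11659648 i \sqrt{14} \approx 2.5466 \cdot 10^{8} + 4.3626 \cdot 10^{7} i$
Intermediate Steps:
$Z{\left(B,h \right)} = -40 + 8 h$ ($Z{\left(B,h \right)} = 8 \left(-5 + h\right) = -40 + 8 h$)
$V = 24 + 2 i \sqrt{14}$ ($V = \left(-40 + 8 \cdot 8\right) + \sqrt{-17 - 39} = \left(-40 + 64\right) + \sqrt{-56} = 24 + 2 i \sqrt{14} \approx 24.0 + 7.4833 i$)
$q = 24 + 2 i \sqrt{14} \approx 24.0 + 7.4833 i$
$\left(\left(s - 63\right) \left(q + 64\right)\right)^{2} = \left(\left(-119 - 63\right) \left(\left(24 + 2 i \sqrt{14}\right) + 64\right)\right)^{2} = \left(- 182 \left(88 + 2 i \sqrt{14}\right)\right)^{2} = \left(-16016 - 364 i \sqrt{14}\right)^{2}$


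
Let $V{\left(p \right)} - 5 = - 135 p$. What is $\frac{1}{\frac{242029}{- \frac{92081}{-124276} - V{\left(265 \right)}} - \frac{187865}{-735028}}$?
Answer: $\frac{3267526254183828}{22943606707994977} \approx 0.14242$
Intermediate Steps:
$V{\left(p \right)} = 5 - 135 p$
$\frac{1}{\frac{242029}{- \frac{92081}{-124276} - V{\left(265 \right)}} - \frac{187865}{-735028}} = \frac{1}{\frac{242029}{- \frac{92081}{-124276} - \left(5 - 35775\right)} - \frac{187865}{-735028}} = \frac{1}{\frac{242029}{\left(-92081\right) \left(- \frac{1}{124276}\right) - \left(5 - 35775\right)} - - \frac{187865}{735028}} = \frac{1}{\frac{242029}{\frac{92081}{124276} - -35770} + \frac{187865}{735028}} = \frac{1}{\frac{242029}{\frac{92081}{124276} + 35770} + \frac{187865}{735028}} = \frac{1}{\frac{242029}{\frac{4445444601}{124276}} + \frac{187865}{735028}} = \frac{1}{242029 \cdot \frac{124276}{4445444601} + \frac{187865}{735028}} = \frac{1}{\frac{30078396004}{4445444601} + \frac{187865}{735028}} = \frac{1}{\frac{22943606707994977}{3267526254183828}} = \frac{3267526254183828}{22943606707994977}$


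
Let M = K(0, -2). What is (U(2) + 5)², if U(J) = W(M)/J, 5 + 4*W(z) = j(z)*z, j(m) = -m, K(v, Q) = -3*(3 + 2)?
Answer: 9025/16 ≈ 564.06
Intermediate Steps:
K(v, Q) = -15 (K(v, Q) = -3*5 = -15)
M = -15
W(z) = -5/4 - z²/4 (W(z) = -5/4 + ((-z)*z)/4 = -5/4 + (-z²)/4 = -5/4 - z²/4)
U(J) = -115/(2*J) (U(J) = (-5/4 - ¼*(-15)²)/J = (-5/4 - ¼*225)/J = (-5/4 - 225/4)/J = -115/(2*J))
(U(2) + 5)² = (-115/2/2 + 5)² = (-115/2*½ + 5)² = (-115/4 + 5)² = (-95/4)² = 9025/16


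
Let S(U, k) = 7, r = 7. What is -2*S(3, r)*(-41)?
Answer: 574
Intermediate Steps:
-2*S(3, r)*(-41) = -2*7*(-41) = -14*(-41) = 574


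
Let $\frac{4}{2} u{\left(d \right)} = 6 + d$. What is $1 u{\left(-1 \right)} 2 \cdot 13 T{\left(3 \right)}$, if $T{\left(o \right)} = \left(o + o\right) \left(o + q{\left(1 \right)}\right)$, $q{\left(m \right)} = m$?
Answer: $1560$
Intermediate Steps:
$u{\left(d \right)} = 3 + \frac{d}{2}$ ($u{\left(d \right)} = \frac{6 + d}{2} = 3 + \frac{d}{2}$)
$T{\left(o \right)} = 2 o \left(1 + o\right)$ ($T{\left(o \right)} = \left(o + o\right) \left(o + 1\right) = 2 o \left(1 + o\right)$)
$1 u{\left(-1 \right)} 2 \cdot 13 T{\left(3 \right)} = 1 \left(3 + \frac{1}{2} \left(-1\right)\right) 2 \cdot 13 \cdot 2 \cdot 3 \left(1 + 3\right) = 1 \left(3 - \frac{1}{2}\right) 2 \cdot 13 \cdot 2 \cdot 3 \cdot 4 = 1 \cdot \frac{5}{2} \cdot 2 \cdot 13 \cdot 24 = \frac{5}{2} \cdot 2 \cdot 13 \cdot 24 = 5 \cdot 13 \cdot 24 = 65 \cdot 24 = 1560$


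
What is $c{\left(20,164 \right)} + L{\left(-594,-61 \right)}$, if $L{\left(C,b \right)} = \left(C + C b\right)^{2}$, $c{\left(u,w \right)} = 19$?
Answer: $1270209619$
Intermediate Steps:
$c{\left(20,164 \right)} + L{\left(-594,-61 \right)} = 19 + \left(-594\right)^{2} \left(1 - 61\right)^{2} = 19 + 352836 \left(-60\right)^{2} = 19 + 352836 \cdot 3600 = 19 + 1270209600 = 1270209619$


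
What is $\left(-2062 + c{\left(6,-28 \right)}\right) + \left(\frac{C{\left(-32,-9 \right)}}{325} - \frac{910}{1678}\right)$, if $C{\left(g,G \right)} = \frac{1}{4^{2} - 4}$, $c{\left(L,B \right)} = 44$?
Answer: $- \frac{6604871461}{3272100} \approx -2018.5$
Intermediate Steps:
$C{\left(g,G \right)} = \frac{1}{12}$ ($C{\left(g,G \right)} = \frac{1}{16 - 4} = \frac{1}{12}$)
$\left(-2062 + c{\left(6,-28 \right)}\right) + \left(\frac{C{\left(-32,-9 \right)}}{325} - \frac{910}{1678}\right) = \left(-2062 + 44\right) + \left(\frac{1}{12 \cdot 325} - \frac{910}{1678}\right) = -2018 + \left(\frac{1}{12} \cdot \frac{1}{325} - \frac{455}{839}\right) = -2018 + \left(\frac{1}{3900} - \frac{455}{839}\right) = -2018 - \frac{1773661}{3272100} = - \frac{6604871461}{3272100}$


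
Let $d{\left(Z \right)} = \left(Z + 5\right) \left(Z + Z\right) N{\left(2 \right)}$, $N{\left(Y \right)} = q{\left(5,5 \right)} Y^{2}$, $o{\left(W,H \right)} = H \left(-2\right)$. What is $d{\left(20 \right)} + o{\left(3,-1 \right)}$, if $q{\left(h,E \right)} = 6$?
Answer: $24002$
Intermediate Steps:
$o{\left(W,H \right)} = - 2 H$
$N{\left(Y \right)} = 6 Y^{2}$
$d{\left(Z \right)} = 48 Z \left(5 + Z\right)$ ($d{\left(Z \right)} = \left(Z + 5\right) \left(Z + Z\right) 6 \cdot 2^{2} = \left(5 + Z\right) 2 Z 6 \cdot 4 = 2 Z \left(5 + Z\right) 24 = 48 Z \left(5 + Z\right)$)
$d{\left(20 \right)} + o{\left(3,-1 \right)} = 48 \cdot 20 \left(5 + 20\right) - -2 = 48 \cdot 20 \cdot 25 + 2 = 24000 + 2 = 24002$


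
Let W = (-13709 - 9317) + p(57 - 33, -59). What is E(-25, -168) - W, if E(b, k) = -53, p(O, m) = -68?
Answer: 23041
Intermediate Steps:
W = -23094 (W = (-13709 - 9317) - 68 = -23026 - 68 = -23094)
E(-25, -168) - W = -53 - 1*(-23094) = -53 + 23094 = 23041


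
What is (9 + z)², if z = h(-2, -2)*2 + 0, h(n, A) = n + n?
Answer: 1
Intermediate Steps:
h(n, A) = 2*n
z = -8 (z = (2*(-2))*2 + 0 = -4*2 + 0 = -8 + 0 = -8)
(9 + z)² = (9 - 8)² = 1² = 1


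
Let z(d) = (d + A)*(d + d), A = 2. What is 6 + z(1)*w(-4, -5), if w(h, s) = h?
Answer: -18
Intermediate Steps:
z(d) = 2*d*(2 + d) (z(d) = (d + 2)*(d + d) = (2 + d)*(2*d) = 2*d*(2 + d))
6 + z(1)*w(-4, -5) = 6 + (2*1*(2 + 1))*(-4) = 6 + (2*1*3)*(-4) = 6 + 6*(-4) = 6 - 24 = -18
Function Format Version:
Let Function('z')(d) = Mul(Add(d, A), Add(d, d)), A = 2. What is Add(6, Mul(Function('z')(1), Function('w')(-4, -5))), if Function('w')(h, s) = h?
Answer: -18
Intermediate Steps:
Function('z')(d) = Mul(2, d, Add(2, d)) (Function('z')(d) = Mul(Add(d, 2), Add(d, d)) = Mul(Add(2, d), Mul(2, d)) = Mul(2, d, Add(2, d)))
Add(6, Mul(Function('z')(1), Function('w')(-4, -5))) = Add(6, Mul(Mul(2, 1, Add(2, 1)), -4)) = Add(6, Mul(Mul(2, 1, 3), -4)) = Add(6, Mul(6, -4)) = Add(6, -24) = -18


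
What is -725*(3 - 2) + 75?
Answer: -650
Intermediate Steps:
-725*(3 - 2) + 75 = -725 + 75 = -650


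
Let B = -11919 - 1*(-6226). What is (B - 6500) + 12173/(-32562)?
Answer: -397040639/32562 ≈ -12193.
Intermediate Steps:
B = -5693 (B = -11919 + 6226 = -5693)
(B - 6500) + 12173/(-32562) = (-5693 - 6500) + 12173/(-32562) = -12193 + 12173*(-1/32562) = -12193 - 12173/32562 = -397040639/32562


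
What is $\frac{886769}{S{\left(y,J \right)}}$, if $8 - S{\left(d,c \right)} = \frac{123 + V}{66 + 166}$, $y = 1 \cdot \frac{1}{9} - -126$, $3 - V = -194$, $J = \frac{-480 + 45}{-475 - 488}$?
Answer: $\frac{25716301}{192} \approx 1.3394 \cdot 10^{5}$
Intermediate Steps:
$J = \frac{145}{321}$ ($J = - \frac{435}{-963} = \left(-435\right) \left(- \frac{1}{963}\right) = \frac{145}{321} \approx 0.45171$)
$V = 197$ ($V = 3 - -194 = 3 + 194 = 197$)
$y = \frac{1135}{9}$ ($y = 1 \cdot \frac{1}{9} + 126 = \frac{1}{9} + 126 = \frac{1135}{9} \approx 126.11$)
$S{\left(d,c \right)} = \frac{192}{29}$ ($S{\left(d,c \right)} = 8 - \frac{123 + 197}{66 + 166} = 8 - \frac{320}{232} = 8 - 320 \cdot \frac{1}{232} = 8 - \frac{40}{29} = \frac{192}{29}$)
$\frac{886769}{S{\left(y,J \right)}} = \frac{886769}{\frac{192}{29}} = 886769 \cdot \frac{29}{192} = \frac{25716301}{192}$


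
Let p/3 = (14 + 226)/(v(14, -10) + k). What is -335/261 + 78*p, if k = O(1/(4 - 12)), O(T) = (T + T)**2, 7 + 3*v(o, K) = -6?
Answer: -140728231/10701 ≈ -13151.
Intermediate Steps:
v(o, K) = -13/3 (v(o, K) = -7/3 + (1/3)*(-6) = -7/3 - 2 = -13/3)
O(T) = 4*T**2 (O(T) = (2*T)**2 = 4*T**2)
k = 1/16 (k = 4*(1/(4 - 12))**2 = 4*(1/(-8))**2 = 4*(-1/8)**2 = 4*(1/64) = 1/16 ≈ 0.062500)
p = -6912/41 (p = 3*((14 + 226)/(-13/3 + 1/16)) = 3*(240/(-205/48)) = 3*(240*(-48/205)) = 3*(-2304/41) = -6912/41 ≈ -168.59)
-335/261 + 78*p = -335/261 + 78*(-6912/41) = -335*1/261 - 539136/41 = -335/261 - 539136/41 = -140728231/10701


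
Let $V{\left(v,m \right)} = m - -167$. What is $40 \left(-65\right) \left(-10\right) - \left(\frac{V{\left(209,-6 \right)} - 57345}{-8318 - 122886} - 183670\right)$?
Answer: $\frac{6877371374}{32801} \approx 2.0967 \cdot 10^{5}$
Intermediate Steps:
$V{\left(v,m \right)} = 167 + m$ ($V{\left(v,m \right)} = m + 167 = 167 + m$)
$40 \left(-65\right) \left(-10\right) - \left(\frac{V{\left(209,-6 \right)} - 57345}{-8318 - 122886} - 183670\right) = 40 \left(-65\right) \left(-10\right) - \left(\frac{\left(167 - 6\right) - 57345}{-8318 - 122886} - 183670\right) = \left(-2600\right) \left(-10\right) - \left(\frac{161 - 57345}{-131204} - 183670\right) = 26000 - \left(\left(-57184\right) \left(- \frac{1}{131204}\right) - 183670\right) = 26000 - \left(\frac{14296}{32801} - 183670\right) = 26000 - - \frac{6024545374}{32801} = 26000 + \frac{6024545374}{32801} = \frac{6877371374}{32801}$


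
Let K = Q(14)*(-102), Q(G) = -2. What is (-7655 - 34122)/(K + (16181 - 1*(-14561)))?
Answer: -41777/30946 ≈ -1.3500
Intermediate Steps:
K = 204 (K = -2*(-102) = 204)
(-7655 - 34122)/(K + (16181 - 1*(-14561))) = (-7655 - 34122)/(204 + (16181 - 1*(-14561))) = -41777/(204 + (16181 + 14561)) = -41777/(204 + 30742) = -41777/30946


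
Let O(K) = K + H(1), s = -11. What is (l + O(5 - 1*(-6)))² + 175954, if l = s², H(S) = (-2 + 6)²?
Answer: 197858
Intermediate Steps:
H(S) = 16 (H(S) = 4² = 16)
l = 121 (l = (-11)² = 121)
O(K) = 16 + K (O(K) = K + 16 = 16 + K)
(l + O(5 - 1*(-6)))² + 175954 = (121 + (16 + (5 - 1*(-6))))² + 175954 = (121 + (16 + (5 + 6)))² + 175954 = (121 + (16 + 11))² + 175954 = (121 + 27)² + 175954 = 148² + 175954 = 21904 + 175954 = 197858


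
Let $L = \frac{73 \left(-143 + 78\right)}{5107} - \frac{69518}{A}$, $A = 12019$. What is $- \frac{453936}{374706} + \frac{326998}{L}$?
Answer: $- \frac{1253514861735961370}{25733470442031} \approx -48711.0$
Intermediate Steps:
$L = - \frac{412058581}{61381033}$ ($L = \frac{73 \left(-143 + 78\right)}{5107} - \frac{69518}{12019} = 73 \left(-65\right) \frac{1}{5107} - \frac{69518}{12019} = \left(-4745\right) \frac{1}{5107} - \frac{69518}{12019} = - \frac{4745}{5107} - \frac{69518}{12019} = - \frac{412058581}{61381033} \approx -6.7131$)
$- \frac{453936}{374706} + \frac{326998}{L} = - \frac{453936}{374706} + \frac{326998}{- \frac{412058581}{61381033}} = \left(-453936\right) \frac{1}{374706} + 326998 \left(- \frac{61381033}{412058581}\right) = - \frac{75656}{62451} - \frac{20071475028934}{412058581} = - \frac{1253514861735961370}{25733470442031}$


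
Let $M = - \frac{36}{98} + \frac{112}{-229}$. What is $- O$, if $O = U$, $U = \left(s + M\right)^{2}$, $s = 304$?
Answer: $- \frac{11570705677476}{125910841} \approx -91896.0$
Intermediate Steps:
$M = - \frac{9610}{11221}$ ($M = \left(-36\right) \frac{1}{98} + 112 \left(- \frac{1}{229}\right) = - \frac{18}{49} - \frac{112}{229} = - \frac{9610}{11221} \approx -0.85643$)
$U = \frac{11570705677476}{125910841}$ ($U = \left(304 - \frac{9610}{11221}\right)^{2} = \left(\frac{3401574}{11221}\right)^{2} = \frac{11570705677476}{125910841} \approx 91896.0$)
$O = \frac{11570705677476}{125910841} \approx 91896.0$
$- O = \left(-1\right) \frac{11570705677476}{125910841} = - \frac{11570705677476}{125910841}$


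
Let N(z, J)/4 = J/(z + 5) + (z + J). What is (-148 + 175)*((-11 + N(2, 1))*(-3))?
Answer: -891/7 ≈ -127.29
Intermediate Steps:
N(z, J) = 4*J + 4*z + 4*J/(5 + z) (N(z, J) = 4*(J/(z + 5) + (z + J)) = 4*(J/(5 + z) + (J + z)) = 4*(J + z + J/(5 + z)) = 4*J + 4*z + 4*J/(5 + z))
(-148 + 175)*((-11 + N(2, 1))*(-3)) = (-148 + 175)*((-11 + 4*(2² + 5*2 + 6*1 + 1*2)/(5 + 2))*(-3)) = 27*((-11 + 4*(4 + 10 + 6 + 2)/7)*(-3)) = 27*((-11 + 4*(⅐)*22)*(-3)) = 27*((-11 + 88/7)*(-3)) = 27*((11/7)*(-3)) = 27*(-33/7) = -891/7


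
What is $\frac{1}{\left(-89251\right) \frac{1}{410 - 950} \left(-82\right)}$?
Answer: $- \frac{270}{3659291} \approx -7.3785 \cdot 10^{-5}$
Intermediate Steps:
$\frac{1}{\left(-89251\right) \frac{1}{410 - 950} \left(-82\right)} = - \frac{1}{89251 \frac{1}{-540} \left(-82\right)} = - \frac{1}{89251 \left(\left(- \frac{1}{540}\right) \left(-82\right)\right)} = - \frac{1}{89251 \cdot \frac{41}{270}} = \left(- \frac{1}{89251}\right) \frac{270}{41} = - \frac{270}{3659291}$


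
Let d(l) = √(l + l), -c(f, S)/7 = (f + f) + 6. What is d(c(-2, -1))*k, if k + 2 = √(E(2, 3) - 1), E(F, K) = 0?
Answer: 2*I*√7*(-2 + I) ≈ -5.2915 - 10.583*I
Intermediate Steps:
c(f, S) = -42 - 14*f (c(f, S) = -7*((f + f) + 6) = -7*(2*f + 6) = -7*(6 + 2*f) = -42 - 14*f)
d(l) = √2*√l (d(l) = √(2*l) = √2*√l)
k = -2 + I (k = -2 + √(0 - 1) = -2 + √(-1) = -2 + I ≈ -2.0 + 1.0*I)
d(c(-2, -1))*k = (√2*√(-42 - 14*(-2)))*(-2 + I) = (√2*√(-42 + 28))*(-2 + I) = (√2*√(-14))*(-2 + I) = (√2*(I*√14))*(-2 + I) = (2*I*√7)*(-2 + I) = 2*I*√7*(-2 + I)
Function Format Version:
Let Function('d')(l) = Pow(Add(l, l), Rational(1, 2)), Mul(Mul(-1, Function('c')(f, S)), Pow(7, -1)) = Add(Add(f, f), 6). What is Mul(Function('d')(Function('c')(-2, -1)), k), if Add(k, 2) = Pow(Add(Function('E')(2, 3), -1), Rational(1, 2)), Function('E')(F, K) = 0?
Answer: Mul(2, I, Pow(7, Rational(1, 2)), Add(-2, I)) ≈ Add(-5.2915, Mul(-10.583, I))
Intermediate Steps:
Function('c')(f, S) = Add(-42, Mul(-14, f)) (Function('c')(f, S) = Mul(-7, Add(Add(f, f), 6)) = Mul(-7, Add(Mul(2, f), 6)) = Mul(-7, Add(6, Mul(2, f))) = Add(-42, Mul(-14, f)))
Function('d')(l) = Mul(Pow(2, Rational(1, 2)), Pow(l, Rational(1, 2))) (Function('d')(l) = Pow(Mul(2, l), Rational(1, 2)) = Mul(Pow(2, Rational(1, 2)), Pow(l, Rational(1, 2))))
k = Add(-2, I) (k = Add(-2, Pow(Add(0, -1), Rational(1, 2))) = Add(-2, Pow(-1, Rational(1, 2))) = Add(-2, I) ≈ Add(-2.0000, Mul(1.0000, I)))
Mul(Function('d')(Function('c')(-2, -1)), k) = Mul(Mul(Pow(2, Rational(1, 2)), Pow(Add(-42, Mul(-14, -2)), Rational(1, 2))), Add(-2, I)) = Mul(Mul(Pow(2, Rational(1, 2)), Pow(Add(-42, 28), Rational(1, 2))), Add(-2, I)) = Mul(Mul(Pow(2, Rational(1, 2)), Pow(-14, Rational(1, 2))), Add(-2, I)) = Mul(Mul(Pow(2, Rational(1, 2)), Mul(I, Pow(14, Rational(1, 2)))), Add(-2, I)) = Mul(Mul(2, I, Pow(7, Rational(1, 2))), Add(-2, I)) = Mul(2, I, Pow(7, Rational(1, 2)), Add(-2, I))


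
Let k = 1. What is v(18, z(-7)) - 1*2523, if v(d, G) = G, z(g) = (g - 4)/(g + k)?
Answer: -15127/6 ≈ -2521.2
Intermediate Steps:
z(g) = (-4 + g)/(1 + g) (z(g) = (g - 4)/(g + 1) = (-4 + g)/(1 + g))
v(18, z(-7)) - 1*2523 = (-4 - 7)/(1 - 7) - 1*2523 = -11/(-6) - 2523 = -1/6*(-11) - 2523 = 11/6 - 2523 = -15127/6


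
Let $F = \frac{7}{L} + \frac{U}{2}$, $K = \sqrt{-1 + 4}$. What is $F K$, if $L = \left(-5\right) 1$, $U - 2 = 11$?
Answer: $\frac{51 \sqrt{3}}{10} \approx 8.8335$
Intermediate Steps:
$U = 13$ ($U = 2 + 11 = 13$)
$L = -5$
$K = \sqrt{3} \approx 1.732$
$F = \frac{51}{10}$ ($F = \frac{7}{-5} + \frac{13}{2} = 7 \left(- \frac{1}{5}\right) + 13 \cdot \frac{1}{2} = - \frac{7}{5} + \frac{13}{2} = \frac{51}{10} \approx 5.1$)
$F K = \frac{51 \sqrt{3}}{10}$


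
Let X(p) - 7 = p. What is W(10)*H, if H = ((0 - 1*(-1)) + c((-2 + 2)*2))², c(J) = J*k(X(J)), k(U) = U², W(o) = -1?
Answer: -1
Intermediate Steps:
X(p) = 7 + p
c(J) = J*(7 + J)²
H = 1 (H = ((0 - 1*(-1)) + ((-2 + 2)*2)*(7 + (-2 + 2)*2)²)² = ((0 + 1) + (0*2)*(7 + 0*2)²)² = (1 + 0*(7 + 0)²)² = (1 + 0*7²)² = (1 + 0*49)² = (1 + 0)² = 1² = 1)
W(10)*H = -1*1 = -1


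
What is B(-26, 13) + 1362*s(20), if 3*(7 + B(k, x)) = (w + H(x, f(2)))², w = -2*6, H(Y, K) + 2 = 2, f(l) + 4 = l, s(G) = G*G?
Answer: 544841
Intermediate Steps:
s(G) = G²
f(l) = -4 + l
H(Y, K) = 0 (H(Y, K) = -2 + 2 = 0)
w = -12
B(k, x) = 41 (B(k, x) = -7 + (-12 + 0)²/3 = -7 + (⅓)*(-12)² = -7 + (⅓)*144 = -7 + 48 = 41)
B(-26, 13) + 1362*s(20) = 41 + 1362*20² = 41 + 1362*400 = 41 + 544800 = 544841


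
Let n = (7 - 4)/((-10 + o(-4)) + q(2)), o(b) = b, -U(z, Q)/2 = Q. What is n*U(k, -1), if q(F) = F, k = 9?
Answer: -½ ≈ -0.50000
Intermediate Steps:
U(z, Q) = -2*Q
n = -¼ (n = (7 - 4)/((-10 - 4) + 2) = 3/(-14 + 2) = 3/(-12) = 3*(-1/12) = -¼ ≈ -0.25000)
n*U(k, -1) = -(-1)*(-1)/2 = -¼*2 = -½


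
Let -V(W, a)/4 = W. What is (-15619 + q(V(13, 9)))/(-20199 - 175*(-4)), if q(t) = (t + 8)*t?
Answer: 13331/19499 ≈ 0.68368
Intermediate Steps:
V(W, a) = -4*W
q(t) = t*(8 + t) (q(t) = (8 + t)*t = t*(8 + t))
(-15619 + q(V(13, 9)))/(-20199 - 175*(-4)) = (-15619 + (-4*13)*(8 - 4*13))/(-20199 - 175*(-4)) = (-15619 - 52*(8 - 52))/(-20199 + 700) = (-15619 - 52*(-44))/(-19499) = (-15619 + 2288)*(-1/19499) = -13331*(-1/19499) = 13331/19499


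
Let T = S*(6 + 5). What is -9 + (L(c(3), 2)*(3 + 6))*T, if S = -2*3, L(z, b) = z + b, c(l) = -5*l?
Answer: 7713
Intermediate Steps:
L(z, b) = b + z
S = -6
T = -66 (T = -6*(6 + 5) = -6*11 = -66)
-9 + (L(c(3), 2)*(3 + 6))*T = -9 + ((2 - 5*3)*(3 + 6))*(-66) = -9 + ((2 - 15)*9)*(-66) = -9 - 13*9*(-66) = -9 - 117*(-66) = -9 + 7722 = 7713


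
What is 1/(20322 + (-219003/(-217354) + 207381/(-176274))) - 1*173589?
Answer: -11263145374061561562/64883980996805 ≈ -1.7359e+5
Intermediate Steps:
1/(20322 + (-219003/(-217354) + 207381/(-176274))) - 1*173589 = 1/(20322 + (-219003*(-1/217354) + 207381*(-1/176274))) - 173589 = 1/(20322 + (219003/217354 - 69127/58758)) - 173589 = 1/(20322 - 539212921/3192821583) - 173589 = 1/(64883980996805/3192821583) - 173589 = 3192821583/64883980996805 - 173589 = -11263145374061561562/64883980996805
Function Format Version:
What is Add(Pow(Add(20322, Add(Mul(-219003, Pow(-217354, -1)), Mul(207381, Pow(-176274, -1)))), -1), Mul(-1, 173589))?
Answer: Rational(-11263145374061561562, 64883980996805) ≈ -1.7359e+5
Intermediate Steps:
Add(Pow(Add(20322, Add(Mul(-219003, Pow(-217354, -1)), Mul(207381, Pow(-176274, -1)))), -1), Mul(-1, 173589)) = Add(Pow(Add(20322, Add(Mul(-219003, Rational(-1, 217354)), Mul(207381, Rational(-1, 176274)))), -1), -173589) = Add(Pow(Add(20322, Add(Rational(219003, 217354), Rational(-69127, 58758))), -1), -173589) = Add(Pow(Add(20322, Rational(-539212921, 3192821583)), -1), -173589) = Add(Pow(Rational(64883980996805, 3192821583), -1), -173589) = Add(Rational(3192821583, 64883980996805), -173589) = Rational(-11263145374061561562, 64883980996805)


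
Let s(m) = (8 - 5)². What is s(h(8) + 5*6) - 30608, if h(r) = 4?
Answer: -30599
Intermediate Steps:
s(m) = 9 (s(m) = 3² = 9)
s(h(8) + 5*6) - 30608 = 9 - 30608 = -30599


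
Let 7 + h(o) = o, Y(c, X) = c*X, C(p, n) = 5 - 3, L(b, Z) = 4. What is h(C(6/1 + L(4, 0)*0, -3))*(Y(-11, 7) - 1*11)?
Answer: 440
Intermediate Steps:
C(p, n) = 2
Y(c, X) = X*c
h(o) = -7 + o
h(C(6/1 + L(4, 0)*0, -3))*(Y(-11, 7) - 1*11) = (-7 + 2)*(7*(-11) - 1*11) = -5*(-77 - 11) = -5*(-88) = 440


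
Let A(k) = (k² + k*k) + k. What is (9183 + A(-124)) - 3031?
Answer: 36780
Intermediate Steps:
A(k) = k + 2*k² (A(k) = (k² + k²) + k = 2*k² + k = k + 2*k²)
(9183 + A(-124)) - 3031 = (9183 - 124*(1 + 2*(-124))) - 3031 = (9183 - 124*(1 - 248)) - 3031 = (9183 - 124*(-247)) - 3031 = (9183 + 30628) - 3031 = 39811 - 3031 = 36780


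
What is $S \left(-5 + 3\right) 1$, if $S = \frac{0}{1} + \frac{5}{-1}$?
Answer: $10$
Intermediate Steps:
$S = -5$ ($S = 0 \cdot 1 + 5 \left(-1\right) = 0 - 5 = -5$)
$S \left(-5 + 3\right) 1 = - 5 \left(-5 + 3\right) 1 = \left(-5\right) \left(-2\right) 1 = 10 \cdot 1 = 10$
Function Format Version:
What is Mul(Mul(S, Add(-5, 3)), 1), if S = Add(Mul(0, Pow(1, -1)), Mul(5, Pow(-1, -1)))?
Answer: 10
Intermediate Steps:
S = -5 (S = Add(Mul(0, 1), Mul(5, -1)) = Add(0, -5) = -5)
Mul(Mul(S, Add(-5, 3)), 1) = Mul(Mul(-5, Add(-5, 3)), 1) = Mul(Mul(-5, -2), 1) = Mul(10, 1) = 10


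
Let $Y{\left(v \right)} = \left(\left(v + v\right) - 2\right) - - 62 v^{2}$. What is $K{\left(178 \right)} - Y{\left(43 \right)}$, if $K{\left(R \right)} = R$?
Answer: $-114544$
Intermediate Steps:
$Y{\left(v \right)} = -2 + 2 v + 62 v^{2}$ ($Y{\left(v \right)} = \left(2 v - 2\right) + 62 v^{2} = \left(-2 + 2 v\right) + 62 v^{2} = -2 + 2 v + 62 v^{2}$)
$K{\left(178 \right)} - Y{\left(43 \right)} = 178 - \left(-2 + 2 \cdot 43 + 62 \cdot 43^{2}\right) = 178 - \left(-2 + 86 + 62 \cdot 1849\right) = 178 - \left(-2 + 86 + 114638\right) = 178 - 114722 = -114544$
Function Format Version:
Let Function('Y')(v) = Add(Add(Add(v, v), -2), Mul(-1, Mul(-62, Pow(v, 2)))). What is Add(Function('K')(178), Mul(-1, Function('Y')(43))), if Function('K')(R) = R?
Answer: -114544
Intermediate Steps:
Function('Y')(v) = Add(-2, Mul(2, v), Mul(62, Pow(v, 2))) (Function('Y')(v) = Add(Add(Mul(2, v), -2), Mul(62, Pow(v, 2))) = Add(Add(-2, Mul(2, v)), Mul(62, Pow(v, 2))) = Add(-2, Mul(2, v), Mul(62, Pow(v, 2))))
Add(Function('K')(178), Mul(-1, Function('Y')(43))) = Add(178, Mul(-1, Add(-2, Mul(2, 43), Mul(62, Pow(43, 2))))) = Add(178, Mul(-1, Add(-2, 86, Mul(62, 1849)))) = Add(178, Mul(-1, Add(-2, 86, 114638))) = Add(178, Mul(-1, 114722)) = Add(178, -114722) = -114544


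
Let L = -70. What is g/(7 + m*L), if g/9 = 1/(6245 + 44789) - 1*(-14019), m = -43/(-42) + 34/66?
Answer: -70829119053/56545672 ≈ -1252.6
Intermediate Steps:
m = 237/154 (m = -43*(-1/42) + 34*(1/66) = 43/42 + 17/33 = 237/154 ≈ 1.5390)
g = 6439010823/51034 (g = 9*(1/(6245 + 44789) - 1*(-14019)) = 9*(1/51034 + 14019) = 9*(715445647/51034) = 6439010823/51034 ≈ 1.2617e+5)
g/(7 + m*L) = 6439010823/(51034*(7 + (237/154)*(-70))) = 6439010823/(51034*(7 - 1185/11)) = 6439010823/(51034*(-1108/11)) = (6439010823/51034)*(-11/1108) = -70829119053/56545672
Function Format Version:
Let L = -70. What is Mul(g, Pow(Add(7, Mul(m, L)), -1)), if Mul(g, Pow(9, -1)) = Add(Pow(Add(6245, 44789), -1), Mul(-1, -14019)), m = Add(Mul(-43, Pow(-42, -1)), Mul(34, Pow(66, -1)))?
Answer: Rational(-70829119053, 56545672) ≈ -1252.6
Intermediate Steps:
m = Rational(237, 154) (m = Add(Mul(-43, Rational(-1, 42)), Mul(34, Rational(1, 66))) = Add(Rational(43, 42), Rational(17, 33)) = Rational(237, 154) ≈ 1.5390)
g = Rational(6439010823, 51034) (g = Mul(9, Add(Pow(Add(6245, 44789), -1), Mul(-1, -14019))) = Mul(9, Add(Pow(51034, -1), 14019)) = Mul(9, Add(Rational(1, 51034), 14019)) = Mul(9, Rational(715445647, 51034)) = Rational(6439010823, 51034) ≈ 1.2617e+5)
Mul(g, Pow(Add(7, Mul(m, L)), -1)) = Mul(Rational(6439010823, 51034), Pow(Add(7, Mul(Rational(237, 154), -70)), -1)) = Mul(Rational(6439010823, 51034), Pow(Add(7, Rational(-1185, 11)), -1)) = Mul(Rational(6439010823, 51034), Pow(Rational(-1108, 11), -1)) = Mul(Rational(6439010823, 51034), Rational(-11, 1108)) = Rational(-70829119053, 56545672)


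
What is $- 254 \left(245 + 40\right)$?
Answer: $-72390$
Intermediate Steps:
$- 254 \left(245 + 40\right) = \left(-254\right) 285 = -72390$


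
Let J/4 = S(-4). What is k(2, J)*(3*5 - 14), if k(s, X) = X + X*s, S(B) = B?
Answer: -48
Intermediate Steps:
J = -16 (J = 4*(-4) = -16)
k(2, J)*(3*5 - 14) = (-16*(1 + 2))*(3*5 - 14) = (-16*3)*(15 - 14) = -48*1 = -48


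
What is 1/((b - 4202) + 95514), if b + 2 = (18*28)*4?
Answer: 1/93326 ≈ 1.0715e-5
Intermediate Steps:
b = 2014 (b = -2 + (18*28)*4 = -2 + 504*4 = -2 + 2016 = 2014)
1/((b - 4202) + 95514) = 1/((2014 - 4202) + 95514) = 1/(-2188 + 95514) = 1/93326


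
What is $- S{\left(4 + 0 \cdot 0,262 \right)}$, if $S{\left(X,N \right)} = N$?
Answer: $-262$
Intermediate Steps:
$- S{\left(4 + 0 \cdot 0,262 \right)} = \left(-1\right) 262 = -262$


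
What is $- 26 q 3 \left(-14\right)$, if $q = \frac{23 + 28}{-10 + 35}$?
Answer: $\frac{55692}{25} \approx 2227.7$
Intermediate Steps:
$q = \frac{51}{25} \approx 2.04$
$- 26 q 3 \left(-14\right) = \left(-26\right) \frac{51}{25} \cdot 3 \left(-14\right) = \left(- \frac{1326}{25}\right) \left(-42\right) = \frac{55692}{25}$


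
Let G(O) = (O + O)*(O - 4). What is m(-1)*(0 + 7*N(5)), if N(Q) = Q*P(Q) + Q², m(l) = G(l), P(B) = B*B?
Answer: 10500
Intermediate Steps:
G(O) = 2*O*(-4 + O) (G(O) = (2*O)*(-4 + O) = 2*O*(-4 + O))
P(B) = B²
m(l) = 2*l*(-4 + l)
N(Q) = Q² + Q³ (N(Q) = Q*Q² + Q² = Q³ + Q² = Q² + Q³)
m(-1)*(0 + 7*N(5)) = (2*(-1)*(-4 - 1))*(0 + 7*(5²*(1 + 5))) = (2*(-1)*(-5))*(0 + 7*(25*6)) = 10*(0 + 7*150) = 10*(0 + 1050) = 10*1050 = 10500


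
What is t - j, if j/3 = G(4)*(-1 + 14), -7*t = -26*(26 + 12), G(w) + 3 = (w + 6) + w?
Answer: -2015/7 ≈ -287.86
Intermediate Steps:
G(w) = 3 + 2*w (G(w) = -3 + ((w + 6) + w) = -3 + ((6 + w) + w) = -3 + (6 + 2*w) = 3 + 2*w)
t = 988/7 (t = -(-26)*(26 + 12)/7 = -(-26)*38/7 = -1/7*(-988) = 988/7 ≈ 141.14)
j = 429 (j = 3*((3 + 2*4)*(-1 + 14)) = 3*((3 + 8)*13) = 3*(11*13) = 3*143 = 429)
t - j = 988/7 - 1*429 = 988/7 - 429 = -2015/7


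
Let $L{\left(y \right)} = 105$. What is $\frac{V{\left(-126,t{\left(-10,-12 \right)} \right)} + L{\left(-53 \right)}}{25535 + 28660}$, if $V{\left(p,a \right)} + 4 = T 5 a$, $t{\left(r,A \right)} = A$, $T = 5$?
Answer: $- \frac{199}{54195} \approx -0.0036719$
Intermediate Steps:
$V{\left(p,a \right)} = -4 + 25 a$ ($V{\left(p,a \right)} = -4 + 5 \cdot 5 a = -4 + 25 a$)
$\frac{V{\left(-126,t{\left(-10,-12 \right)} \right)} + L{\left(-53 \right)}}{25535 + 28660} = \frac{\left(-4 + 25 \left(-12\right)\right) + 105}{25535 + 28660} = \frac{\left(-4 - 300\right) + 105}{54195} = \left(-304 + 105\right) \frac{1}{54195} = \left(-199\right) \frac{1}{54195} = - \frac{199}{54195}$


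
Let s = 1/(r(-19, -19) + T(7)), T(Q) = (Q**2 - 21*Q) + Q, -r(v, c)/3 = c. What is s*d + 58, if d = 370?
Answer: 801/17 ≈ 47.118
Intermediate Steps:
r(v, c) = -3*c
T(Q) = Q**2 - 20*Q
s = -1/34 (s = 1/(-3*(-19) + 7*(-20 + 7)) = 1/(57 + 7*(-13)) = 1/(57 - 91) = 1/(-34) = -1/34 ≈ -0.029412)
s*d + 58 = -1/34*370 + 58 = -185/17 + 58 = 801/17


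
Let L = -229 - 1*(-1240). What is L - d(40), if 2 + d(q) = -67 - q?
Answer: 1120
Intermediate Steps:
L = 1011 (L = -229 + 1240 = 1011)
d(q) = -69 - q (d(q) = -2 + (-67 - q) = -69 - q)
L - d(40) = 1011 - (-69 - 1*40) = 1011 - (-69 - 40) = 1011 - 1*(-109) = 1011 + 109 = 1120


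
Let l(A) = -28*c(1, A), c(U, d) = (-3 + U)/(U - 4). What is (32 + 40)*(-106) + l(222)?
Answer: -22952/3 ≈ -7650.7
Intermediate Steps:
c(U, d) = (-3 + U)/(-4 + U)
l(A) = -56/3 (l(A) = -28*(-3 + 1)/(-4 + 1) = -28*(-2)/(-3) = -(-28)*(-2)/3 = -28*⅔ = -56/3)
(32 + 40)*(-106) + l(222) = (32 + 40)*(-106) - 56/3 = 72*(-106) - 56/3 = -7632 - 56/3 = -22952/3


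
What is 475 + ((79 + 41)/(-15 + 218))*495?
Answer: 155825/203 ≈ 767.61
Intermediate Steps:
475 + ((79 + 41)/(-15 + 218))*495 = 475 + (120/203)*495 = 475 + 59400/203 = 155825/203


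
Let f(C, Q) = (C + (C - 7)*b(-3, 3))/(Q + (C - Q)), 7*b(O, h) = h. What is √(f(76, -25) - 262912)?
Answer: I*√18602503185/266 ≈ 512.75*I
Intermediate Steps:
b(O, h) = h/7
f(C, Q) = (-3 + 10*C/7)/C (f(C, Q) = (C + (C - 7)*((⅐)*3))/(Q + (C - Q)) = (C + (-7 + C)*(3/7))/C = (C + (-3 + 3*C/7))/C = (-3 + 10*C/7)/C)
√(f(76, -25) - 262912) = √((10/7 - 3/76) - 262912) = √(739/532 - 262912) = √(-139868445/532) = I*√18602503185/266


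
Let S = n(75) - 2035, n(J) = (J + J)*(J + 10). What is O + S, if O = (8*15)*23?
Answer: 13475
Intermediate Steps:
n(J) = 2*J*(10 + J) (n(J) = (2*J)*(10 + J) = 2*J*(10 + J))
S = 10715 (S = 2*75*(10 + 75) - 2035 = 2*75*85 - 2035 = 12750 - 2035 = 10715)
O = 2760 (O = 120*23 = 2760)
O + S = 2760 + 10715 = 13475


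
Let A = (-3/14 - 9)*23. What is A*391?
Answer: -1160097/14 ≈ -82864.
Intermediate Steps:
A = -2967/14 (A = (-3*1/14 - 9)*23 = (-3/14 - 9)*23 = -129/14*23 = -2967/14 ≈ -211.93)
A*391 = -2967/14*391 = -1160097/14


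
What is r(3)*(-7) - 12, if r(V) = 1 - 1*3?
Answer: 2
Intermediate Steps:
r(V) = -2 (r(V) = 1 - 3 = -2)
r(3)*(-7) - 12 = -2*(-7) - 12 = 14 - 12 = 2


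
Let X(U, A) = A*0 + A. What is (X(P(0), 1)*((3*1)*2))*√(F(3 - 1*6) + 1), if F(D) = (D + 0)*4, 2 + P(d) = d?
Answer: 6*I*√11 ≈ 19.9*I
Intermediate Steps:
P(d) = -2 + d
X(U, A) = A (X(U, A) = 0 + A = A)
F(D) = 4*D (F(D) = D*4 = 4*D)
(X(P(0), 1)*((3*1)*2))*√(F(3 - 1*6) + 1) = (1*((3*1)*2))*√(4*(3 - 1*6) + 1) = (1*(3*2))*√(4*(3 - 6) + 1) = (1*6)*√(4*(-3) + 1) = 6*√(-12 + 1) = 6*√(-11) = 6*(I*√11) = 6*I*√11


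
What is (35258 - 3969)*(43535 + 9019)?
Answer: 1644362106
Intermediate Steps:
(35258 - 3969)*(43535 + 9019) = 31289*52554 = 1644362106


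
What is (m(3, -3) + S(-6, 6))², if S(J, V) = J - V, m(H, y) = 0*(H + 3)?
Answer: 144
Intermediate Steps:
m(H, y) = 0 (m(H, y) = 0*(3 + H) = 0)
(m(3, -3) + S(-6, 6))² = (0 + (-6 - 1*6))² = (0 + (-6 - 6))² = (0 - 12)² = (-12)² = 144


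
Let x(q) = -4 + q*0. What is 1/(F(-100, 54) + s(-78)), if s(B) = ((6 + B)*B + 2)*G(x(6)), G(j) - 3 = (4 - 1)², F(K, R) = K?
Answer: 1/67316 ≈ 1.4855e-5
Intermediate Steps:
x(q) = -4 (x(q) = -4 + 0 = -4)
G(j) = 12 (G(j) = 3 + (4 - 1)² = 3 + 3² = 3 + 9 = 12)
s(B) = 24 + 12*B*(6 + B) (s(B) = ((6 + B)*B + 2)*12 = (B*(6 + B) + 2)*12 = (2 + B*(6 + B))*12 = 24 + 12*B*(6 + B))
1/(F(-100, 54) + s(-78)) = 1/(-100 + (24 + 12*(-78)² + 72*(-78))) = 1/(-100 + (24 + 12*6084 - 5616)) = 1/(-100 + (24 + 73008 - 5616)) = 1/(-100 + 67416) = 1/67316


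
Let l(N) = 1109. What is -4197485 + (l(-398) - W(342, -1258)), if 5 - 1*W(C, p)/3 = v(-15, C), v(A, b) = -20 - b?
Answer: -4197477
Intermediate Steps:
W(C, p) = 75 + 3*C (W(C, p) = 15 - 3*(-20 - C) = 15 + (60 + 3*C) = 75 + 3*C)
-4197485 + (l(-398) - W(342, -1258)) = -4197485 + (1109 - (75 + 3*342)) = -4197485 + (1109 - (75 + 1026)) = -4197485 + (1109 - 1*1101) = -4197485 + (1109 - 1101) = -4197485 + 8 = -4197477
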